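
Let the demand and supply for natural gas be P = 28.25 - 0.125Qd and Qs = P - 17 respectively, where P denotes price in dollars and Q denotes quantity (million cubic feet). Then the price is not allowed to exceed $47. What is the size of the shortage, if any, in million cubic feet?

Rearranging demand gives Qd = 226 - 8P. In a free market, 226 - 8P = P - 17 gives the equilibrium P* = 27, Q* = 10.
Since 47 is above P* = 27, the ceiling does not bind and the free-market outcome prevails.
Since the control does not bind, there is no shortage.

0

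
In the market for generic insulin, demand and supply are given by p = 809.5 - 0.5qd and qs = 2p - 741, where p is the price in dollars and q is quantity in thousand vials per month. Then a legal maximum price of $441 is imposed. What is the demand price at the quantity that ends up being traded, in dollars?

Rearranging demand gives qd = 1619 - 2p. In a free market, 1619 - 2p = 2p - 741 gives the equilibrium p* = 590, q* = 439.
The ceiling of 441 is below the equilibrium price 590, so it binds.
At p = 441: qd = 1619 - 2·441 = 737 and qs = 2·441 - 741 = 141.
Only 141 units reach the market. On the demand curve, the marginal buyer's willingness to pay at q = 141 is (1619 - 141)/2 = 739.

739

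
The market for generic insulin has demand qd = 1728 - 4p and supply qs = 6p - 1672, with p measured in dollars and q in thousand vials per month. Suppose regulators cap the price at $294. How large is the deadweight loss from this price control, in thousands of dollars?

15870

Without the control the market clears where 1728 - 4p = 6p - 1672, i.e. p* = 340 and q* = 368.
Since 294 < 340, the ceiling is binding.
At p = 294: qd = 1728 - 4·294 = 552 and qs = 6·294 - 1672 = 92.
Quantity traded falls to 92. At q = 92 the demand price is (1728 - 92)/4 = 409 and the supply price is (1672 + 92)/6 = 294.
Deadweight loss = ½ · (409 - 294) · (368 - 92) = ½ · 115 · 276 = 15870.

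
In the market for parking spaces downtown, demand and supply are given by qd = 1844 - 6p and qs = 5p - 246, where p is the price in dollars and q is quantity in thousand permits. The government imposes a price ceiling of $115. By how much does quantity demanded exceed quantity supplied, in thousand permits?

825

Without the control the market clears where 1844 - 6p = 5p - 246, i.e. p* = 190 and q* = 704.
The ceiling of 115 is below the equilibrium price 190, so it binds.
At p = 115: qd = 1844 - 6·115 = 1154 and qs = 5·115 - 246 = 329.
Shortage = qd - qs = 1154 - 329 = 825.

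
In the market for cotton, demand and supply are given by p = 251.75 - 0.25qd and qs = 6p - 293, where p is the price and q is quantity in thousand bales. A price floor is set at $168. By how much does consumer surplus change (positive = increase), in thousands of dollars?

-15618

Rearranging demand gives qd = 1007 - 4p. Setting quantity demanded equal to quantity supplied, 1007 - 4p = 6p - 293, gives p* = 130 and q* = 487.
Since 168 > 130, the floor is binding.
At p = 168: qd = 1007 - 4·168 = 335 and qs = 6·168 - 293 = 715.
Consumer surplus without the control is ½ · (251.75 - 130) · 487 = 29646.125.
With the floor, consumers buy 335 units at 168, so CS = ½ · (251.75 - 168) · 335 = 14028.125.
Change in consumer surplus = 14028.125 - 29646.125 = -15618.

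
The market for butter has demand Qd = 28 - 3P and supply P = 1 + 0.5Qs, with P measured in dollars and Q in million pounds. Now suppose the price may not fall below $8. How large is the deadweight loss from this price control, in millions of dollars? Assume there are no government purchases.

Rearranging supply gives Qs = 2P - 2. Setting quantity demanded equal to quantity supplied, 28 - 3P = 2P - 2, gives P* = 6 and Q* = 10.
Since 8 > 6, the floor is binding.
At P = 8: Qd = 28 - 3·8 = 4 and Qs = 2·8 - 2 = 14.
Quantity traded falls to 4. At Q = 4 the demand price is (28 - 4)/3 = 8 and the supply price is (2 + 4)/2 = 3.
Deadweight loss = ½ · (8 - 3) · (10 - 4) = ½ · 5 · 6 = 15.

15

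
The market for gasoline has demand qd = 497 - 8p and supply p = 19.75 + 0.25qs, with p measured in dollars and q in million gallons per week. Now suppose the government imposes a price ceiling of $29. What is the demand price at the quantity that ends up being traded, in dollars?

Rearranging supply gives qs = 4p - 79. Setting quantity demanded equal to quantity supplied, 497 - 8p = 4p - 79, gives p* = 48 and q* = 113.
Since 29 < 48, the ceiling is binding.
At p = 29: qd = 497 - 8·29 = 265 and qs = 4·29 - 79 = 37.
Only 37 units reach the market. On the demand curve, the marginal buyer's willingness to pay at q = 37 is (497 - 37)/8 = 57.5.

57.5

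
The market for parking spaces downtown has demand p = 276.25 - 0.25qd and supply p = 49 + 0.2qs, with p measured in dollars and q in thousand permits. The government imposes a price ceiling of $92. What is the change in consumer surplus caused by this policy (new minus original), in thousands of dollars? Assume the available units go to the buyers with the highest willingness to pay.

1957.5

Rearranging demand gives qd = 1105 - 4p; rearranging supply gives qs = 5p - 245. In a free market, 1105 - 4p = 5p - 245 gives the equilibrium p* = 150, q* = 505.
Because the ceiling (92) lies below the market-clearing price, it is binding.
At p = 92: qd = 1105 - 4·92 = 737 and qs = 5·92 - 245 = 215.
Consumer surplus without the control is ½ · (276.25 - 150) · 505 = 31878.125.
With the ceiling, 215 units are sold at 92 (assume they go to the highest-value buyers). The demand price at q = 215 is 222.5, so CS = ½ · [(276.25 - 92) + (222.5 - 92)] · 215 = 33835.625.
Change in consumer surplus = 33835.625 - 31878.125 = 1957.5.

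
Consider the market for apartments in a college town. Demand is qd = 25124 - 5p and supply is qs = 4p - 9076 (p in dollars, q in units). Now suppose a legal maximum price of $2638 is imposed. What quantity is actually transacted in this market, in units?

Equilibrium: 25124 - 5p = 4p - 9076, so 34200 = 9p and p* = 3800, q* = 6124.
Since 2638 < 3800, the ceiling is binding.
At p = 2638: qd = 25124 - 5·2638 = 11934 and qs = 4·2638 - 9076 = 1476.
The quantity actually transacted is the short side, supply: 1476.

1476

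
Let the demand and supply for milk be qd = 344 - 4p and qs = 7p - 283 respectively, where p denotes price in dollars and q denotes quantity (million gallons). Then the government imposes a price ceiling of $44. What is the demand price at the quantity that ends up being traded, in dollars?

79.75

In a free market, 344 - 4p = 7p - 283 gives the equilibrium p* = 57, q* = 116.
Because the ceiling (44) lies below the market-clearing price, it is binding.
At p = 44: qd = 344 - 4·44 = 168 and qs = 7·44 - 283 = 25.
Only 25 units reach the market. On the demand curve, the marginal buyer's willingness to pay at q = 25 is (344 - 25)/4 = 79.75.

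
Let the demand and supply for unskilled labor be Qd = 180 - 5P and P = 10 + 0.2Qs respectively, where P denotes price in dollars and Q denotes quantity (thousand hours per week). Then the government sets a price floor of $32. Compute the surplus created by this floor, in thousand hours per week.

Rearranging supply gives Qs = 5P - 50. Setting quantity demanded equal to quantity supplied, 180 - 5P = 5P - 50, gives P* = 23 and Q* = 65.
Because the floor (32) lies above the market-clearing price, it is binding.
At P = 32: Qd = 180 - 5·32 = 20 and Qs = 5·32 - 50 = 110.
Surplus = Qs - Qd = 110 - 20 = 90.

90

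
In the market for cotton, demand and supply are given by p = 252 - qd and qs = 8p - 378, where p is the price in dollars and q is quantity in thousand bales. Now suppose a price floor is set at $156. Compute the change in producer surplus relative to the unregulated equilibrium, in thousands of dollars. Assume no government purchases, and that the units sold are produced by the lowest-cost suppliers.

Rearranging demand gives qd = 252 - p. In a free market, 252 - p = 8p - 378 gives the equilibrium p* = 70, q* = 182.
Because the floor (156) lies above the market-clearing price, it is binding.
At p = 156: qd = 252 - 156 = 96 and qs = 8·156 - 378 = 870.
Producer surplus without the control is ½ · (70 - 47.25) · 182 = 2070.25.
With the floor, 96 units are sold at 156. The supply price at q = 96 is 59.25, so PS = ½ · [(156 - 47.25) + (156 - 59.25)] · 96 = 9864.
Change in producer surplus = 9864 - 2070.25 = 7793.75.

7793.75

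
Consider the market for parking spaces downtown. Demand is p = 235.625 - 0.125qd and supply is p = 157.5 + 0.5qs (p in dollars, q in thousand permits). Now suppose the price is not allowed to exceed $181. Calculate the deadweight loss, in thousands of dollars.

Rearranging demand gives qd = 1885 - 8p; rearranging supply gives qs = 2p - 315. In a free market, 1885 - 8p = 2p - 315 gives the equilibrium p* = 220, q* = 125.
Since 181 < 220, the ceiling is binding.
At p = 181: qd = 1885 - 8·181 = 437 and qs = 2·181 - 315 = 47.
Quantity traded falls to 47. At q = 47 the demand price is (1885 - 47)/8 = 229.75 and the supply price is (315 + 47)/2 = 181.
Deadweight loss = ½ · (229.75 - 181) · (125 - 47) = ½ · 48.75 · 78 = 1901.25.

1901.25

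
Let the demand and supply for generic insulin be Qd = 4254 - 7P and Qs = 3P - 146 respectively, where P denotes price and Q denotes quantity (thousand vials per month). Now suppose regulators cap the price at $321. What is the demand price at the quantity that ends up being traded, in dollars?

491

Without the control the market clears where 4254 - 7P = 3P - 146, i.e. P* = 440 and Q* = 1174.
Because the ceiling (321) lies below the market-clearing price, it is binding.
At P = 321: Qd = 4254 - 7·321 = 2007 and Qs = 3·321 - 146 = 817.
Only 817 units reach the market. On the demand curve, the marginal buyer's willingness to pay at Q = 817 is (4254 - 817)/7 = 491.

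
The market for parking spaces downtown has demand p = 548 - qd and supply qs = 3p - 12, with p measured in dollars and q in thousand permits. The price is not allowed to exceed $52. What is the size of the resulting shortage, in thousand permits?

352

Rearranging demand gives qd = 548 - p. In a free market, 548 - p = 3p - 12 gives the equilibrium p* = 140, q* = 408.
Because the ceiling (52) lies below the market-clearing price, it is binding.
At p = 52: qd = 548 - 52 = 496 and qs = 3·52 - 12 = 144.
Shortage = qd - qs = 496 - 144 = 352.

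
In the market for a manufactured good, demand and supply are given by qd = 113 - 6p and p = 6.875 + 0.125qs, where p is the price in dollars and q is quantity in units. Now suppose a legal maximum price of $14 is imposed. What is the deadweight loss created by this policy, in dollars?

Rearranging supply gives qs = 8p - 55. In a free market, 113 - 6p = 8p - 55 gives the equilibrium p* = 12, q* = 41.
The ceiling of 14 is above the equilibrium price 12, so it is not binding; the market clears at p* = 12, q* = 41.
Since the control does not bind, no trades are prevented and deadweight loss is zero.

0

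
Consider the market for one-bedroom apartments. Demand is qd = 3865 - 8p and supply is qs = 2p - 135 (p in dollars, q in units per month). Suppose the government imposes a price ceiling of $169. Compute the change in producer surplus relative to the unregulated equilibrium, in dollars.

-100254

In a free market, 3865 - 8p = 2p - 135 gives the equilibrium p* = 400, q* = 665.
Because the ceiling (169) lies below the market-clearing price, it is binding.
At p = 169: qd = 3865 - 8·169 = 2513 and qs = 2·169 - 135 = 203.
Producer surplus without the control is ½ · (400 - 67.5) · 665 = 110556.25.
With the ceiling, producers sell 203 units at 169, so PS = ½ · (169 - 67.5) · 203 = 10302.25.
Change in producer surplus = 10302.25 - 110556.25 = -100254.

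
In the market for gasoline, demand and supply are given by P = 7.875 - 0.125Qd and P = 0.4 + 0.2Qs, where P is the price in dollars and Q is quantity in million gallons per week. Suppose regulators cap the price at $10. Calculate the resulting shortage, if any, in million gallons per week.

Rearranging demand gives Qd = 63 - 8P; rearranging supply gives Qs = 5P - 2. Equilibrium: 63 - 8P = 5P - 2, so 65 = 13P and P* = 5, Q* = 23.
Since 10 is above P* = 5, the ceiling does not bind and the free-market outcome prevails.
Since the control does not bind, there is no shortage.

0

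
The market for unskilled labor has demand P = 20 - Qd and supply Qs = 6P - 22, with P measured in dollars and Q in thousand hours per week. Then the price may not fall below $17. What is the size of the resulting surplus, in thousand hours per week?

Rearranging demand gives Qd = 20 - P. Without the control the market clears where 20 - P = 6P - 22, i.e. P* = 6 and Q* = 14.
The floor of 17 is above the equilibrium price 6, so it binds.
At P = 17: Qd = 20 - 17 = 3 and Qs = 6·17 - 22 = 80.
Surplus = Qs - Qd = 80 - 3 = 77.

77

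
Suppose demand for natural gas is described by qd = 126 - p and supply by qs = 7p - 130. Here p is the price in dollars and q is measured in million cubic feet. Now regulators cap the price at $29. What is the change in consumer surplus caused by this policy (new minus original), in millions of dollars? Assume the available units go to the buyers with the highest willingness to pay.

-1.5

In a free market, 126 - p = 7p - 130 gives the equilibrium p* = 32, q* = 94.
Because the ceiling (29) lies below the market-clearing price, it is binding.
At p = 29: qd = 126 - 29 = 97 and qs = 7·29 - 130 = 73.
Consumer surplus without the control is ½ · (126 - 32) · 94 = 4418.
With the ceiling, 73 units are sold at 29 (assume they go to the highest-value buyers). The demand price at q = 73 is 53, so CS = ½ · [(126 - 29) + (53 - 29)] · 73 = 4416.5.
Change in consumer surplus = 4416.5 - 4418 = -1.5.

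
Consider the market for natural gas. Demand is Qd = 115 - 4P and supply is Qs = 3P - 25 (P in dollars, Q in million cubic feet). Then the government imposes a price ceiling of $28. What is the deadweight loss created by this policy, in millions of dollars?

0

In a free market, 115 - 4P = 3P - 25 gives the equilibrium P* = 20, Q* = 35.
Since 28 is above P* = 20, the ceiling does not bind and the free-market outcome prevails.
Since the control does not bind, no trades are prevented and deadweight loss is zero.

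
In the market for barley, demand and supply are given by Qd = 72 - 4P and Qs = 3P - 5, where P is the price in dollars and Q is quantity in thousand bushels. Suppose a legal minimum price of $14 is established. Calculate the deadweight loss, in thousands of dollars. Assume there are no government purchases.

42

Without the control the market clears where 72 - 4P = 3P - 5, i.e. P* = 11 and Q* = 28.
Because the floor (14) lies above the market-clearing price, it is binding.
At P = 14: Qd = 72 - 4·14 = 16 and Qs = 3·14 - 5 = 37.
Quantity traded falls to 16. At Q = 16 the demand price is (72 - 16)/4 = 14 and the supply price is (5 + 16)/3 = 7.
Deadweight loss = ½ · (14 - 7) · (28 - 16) = ½ · 7 · 12 = 42.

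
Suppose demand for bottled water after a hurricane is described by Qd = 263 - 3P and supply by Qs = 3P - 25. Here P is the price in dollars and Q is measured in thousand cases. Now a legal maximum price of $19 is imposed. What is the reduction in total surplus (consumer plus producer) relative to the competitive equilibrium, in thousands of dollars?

2523

Equilibrium: 263 - 3P = 3P - 25, so 288 = 6P and P* = 48, Q* = 119.
The ceiling of 19 is below the equilibrium price 48, so it binds.
At P = 19: Qd = 263 - 3·19 = 206 and Qs = 3·19 - 25 = 32.
Quantity traded falls to 32. At Q = 32 the demand price is (263 - 32)/3 = 77 and the supply price is (25 + 32)/3 = 19.
Deadweight loss = ½ · (77 - 19) · (119 - 32) = ½ · 58 · 87 = 2523.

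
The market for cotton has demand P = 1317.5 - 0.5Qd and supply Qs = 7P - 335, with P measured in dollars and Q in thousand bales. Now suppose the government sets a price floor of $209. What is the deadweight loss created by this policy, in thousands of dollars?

0

Rearranging demand gives Qd = 2635 - 2P. Equilibrium: 2635 - 2P = 7P - 335, so 2970 = 9P and P* = 330, Q* = 1975.
The floor of 209 is below the equilibrium price 330, so it is not binding; the market clears at P* = 330, Q* = 1975.
Since the control does not bind, no trades are prevented and deadweight loss is zero.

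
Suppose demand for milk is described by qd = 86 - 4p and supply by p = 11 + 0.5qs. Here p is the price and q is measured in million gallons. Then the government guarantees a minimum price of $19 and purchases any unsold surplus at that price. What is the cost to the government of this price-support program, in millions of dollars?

114

Rearranging supply gives qs = 2p - 22. Equilibrium: 86 - 4p = 2p - 22, so 108 = 6p and p* = 18, q* = 14.
Because the floor (19) lies above the market-clearing price, it is binding.
At p = 19: qd = 86 - 4·19 = 10 and qs = 2·19 - 22 = 16.
Surplus = qs - qd = 6.
Government expenditure = surplus × support price = 6 × 19 = 114.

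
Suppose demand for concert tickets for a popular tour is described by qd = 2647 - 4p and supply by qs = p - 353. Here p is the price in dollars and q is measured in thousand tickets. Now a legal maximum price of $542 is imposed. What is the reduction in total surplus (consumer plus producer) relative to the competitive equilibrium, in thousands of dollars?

Equilibrium: 2647 - 4p = p - 353, so 3000 = 5p and p* = 600, q* = 247.
Because the ceiling (542) lies below the market-clearing price, it is binding.
At p = 542: qd = 2647 - 4·542 = 479 and qs = 542 - 353 = 189.
Quantity traded falls to 189. At q = 189 the demand price is (2647 - 189)/4 = 614.5 and the supply price is 353 + 189 = 542.
Deadweight loss = ½ · (614.5 - 542) · (247 - 189) = ½ · 72.5 · 58 = 2102.5.

2102.5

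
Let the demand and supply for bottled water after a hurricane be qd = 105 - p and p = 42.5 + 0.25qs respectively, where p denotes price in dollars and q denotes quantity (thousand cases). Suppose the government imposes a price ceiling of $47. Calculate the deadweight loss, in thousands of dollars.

Rearranging supply gives qs = 4p - 170. Setting quantity demanded equal to quantity supplied, 105 - p = 4p - 170, gives p* = 55 and q* = 50.
Because the ceiling (47) lies below the market-clearing price, it is binding.
At p = 47: qd = 105 - 47 = 58 and qs = 4·47 - 170 = 18.
Quantity traded falls to 18. At q = 18 the demand price is 105 - 18 = 87 and the supply price is (170 + 18)/4 = 47.
Deadweight loss = ½ · (87 - 47) · (50 - 18) = ½ · 40 · 32 = 640.

640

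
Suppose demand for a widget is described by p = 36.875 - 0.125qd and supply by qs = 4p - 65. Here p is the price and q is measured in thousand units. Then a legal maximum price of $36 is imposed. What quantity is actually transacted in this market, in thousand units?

Rearranging demand gives qd = 295 - 8p. Without the control the market clears where 295 - 8p = 4p - 65, i.e. p* = 30 and q* = 55.
The ceiling of 36 is above the equilibrium price 30, so it is not binding; the market clears at p* = 30, q* = 55.

55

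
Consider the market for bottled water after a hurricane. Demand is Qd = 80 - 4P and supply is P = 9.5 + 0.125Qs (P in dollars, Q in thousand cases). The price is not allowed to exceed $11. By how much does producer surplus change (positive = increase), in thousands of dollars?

-40

Rearranging supply gives Qs = 8P - 76. Setting quantity demanded equal to quantity supplied, 80 - 4P = 8P - 76, gives P* = 13 and Q* = 28.
Since 11 < 13, the ceiling is binding.
At P = 11: Qd = 80 - 4·11 = 36 and Qs = 8·11 - 76 = 12.
Producer surplus without the control is ½ · (13 - 9.5) · 28 = 49.
With the ceiling, producers sell 12 units at 11, so PS = ½ · (11 - 9.5) · 12 = 9.
Change in producer surplus = 9 - 49 = -40.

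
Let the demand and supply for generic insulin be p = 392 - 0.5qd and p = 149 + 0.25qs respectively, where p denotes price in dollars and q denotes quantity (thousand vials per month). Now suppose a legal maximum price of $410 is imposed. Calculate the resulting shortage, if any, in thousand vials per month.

Rearranging demand gives qd = 784 - 2p; rearranging supply gives qs = 4p - 596. Equilibrium: 784 - 2p = 4p - 596, so 1380 = 6p and p* = 230, q* = 324.
Since 410 is above p* = 230, the ceiling does not bind and the free-market outcome prevails.
Since the control does not bind, there is no shortage.

0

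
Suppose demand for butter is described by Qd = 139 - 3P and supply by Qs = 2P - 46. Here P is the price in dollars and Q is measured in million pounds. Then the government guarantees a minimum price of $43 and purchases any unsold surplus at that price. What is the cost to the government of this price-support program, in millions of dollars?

Setting quantity demanded equal to quantity supplied, 139 - 3P = 2P - 46, gives P* = 37 and Q* = 28.
Since 43 > 37, the floor is binding.
At P = 43: Qd = 139 - 3·43 = 10 and Qs = 2·43 - 46 = 40.
Surplus = Qs - Qd = 30.
Government expenditure = surplus × support price = 30 × 43 = 1290.

1290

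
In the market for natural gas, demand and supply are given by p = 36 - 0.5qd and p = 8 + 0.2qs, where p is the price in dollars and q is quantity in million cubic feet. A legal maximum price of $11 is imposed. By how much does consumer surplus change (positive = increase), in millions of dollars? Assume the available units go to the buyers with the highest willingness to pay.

-81.25

Rearranging demand gives qd = 72 - 2p; rearranging supply gives qs = 5p - 40. In a free market, 72 - 2p = 5p - 40 gives the equilibrium p* = 16, q* = 40.
Because the ceiling (11) lies below the market-clearing price, it is binding.
At p = 11: qd = 72 - 2·11 = 50 and qs = 5·11 - 40 = 15.
Consumer surplus without the control is ½ · (36 - 16) · 40 = 400.
With the ceiling, 15 units are sold at 11 (assume they go to the highest-value buyers). The demand price at q = 15 is 28.5, so CS = ½ · [(36 - 11) + (28.5 - 11)] · 15 = 318.75.
Change in consumer surplus = 318.75 - 400 = -81.25.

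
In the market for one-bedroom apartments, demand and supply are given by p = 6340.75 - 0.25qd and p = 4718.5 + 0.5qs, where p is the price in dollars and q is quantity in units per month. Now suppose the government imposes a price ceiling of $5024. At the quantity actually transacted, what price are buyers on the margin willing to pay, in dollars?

6188

Rearranging demand gives qd = 25363 - 4p; rearranging supply gives qs = 2p - 9437. Setting quantity demanded equal to quantity supplied, 25363 - 4p = 2p - 9437, gives p* = 5800 and q* = 2163.
Since 5024 < 5800, the ceiling is binding.
At p = 5024: qd = 25363 - 4·5024 = 5267 and qs = 2·5024 - 9437 = 611.
Only 611 units reach the market. On the demand curve, the marginal buyer's willingness to pay at q = 611 is (25363 - 611)/4 = 6188.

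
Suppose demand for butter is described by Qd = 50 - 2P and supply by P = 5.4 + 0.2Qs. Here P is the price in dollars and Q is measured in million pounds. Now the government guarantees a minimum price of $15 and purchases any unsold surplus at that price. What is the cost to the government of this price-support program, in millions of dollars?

420

Rearranging supply gives Qs = 5P - 27. Equilibrium: 50 - 2P = 5P - 27, so 77 = 7P and P* = 11, Q* = 28.
Because the floor (15) lies above the market-clearing price, it is binding.
At P = 15: Qd = 50 - 2·15 = 20 and Qs = 5·15 - 27 = 48.
Surplus = Qs - Qd = 28.
Government expenditure = surplus × support price = 28 × 15 = 420.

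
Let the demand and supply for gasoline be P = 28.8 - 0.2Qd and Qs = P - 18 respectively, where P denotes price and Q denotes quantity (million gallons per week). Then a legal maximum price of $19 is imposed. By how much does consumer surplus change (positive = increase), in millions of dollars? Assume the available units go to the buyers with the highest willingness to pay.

1.6

Rearranging demand gives Qd = 144 - 5P. In a free market, 144 - 5P = P - 18 gives the equilibrium P* = 27, Q* = 9.
Since 19 < 27, the ceiling is binding.
At P = 19: Qd = 144 - 5·19 = 49 and Qs = 19 - 18 = 1.
Consumer surplus without the control is ½ · (28.8 - 27) · 9 = 8.1.
With the ceiling, 1 units are sold at 19 (assume they go to the highest-value buyers). The demand price at Q = 1 is 28.6, so CS = ½ · [(28.8 - 19) + (28.6 - 19)] · 1 = 9.7.
Change in consumer surplus = 9.7 - 8.1 = 1.6.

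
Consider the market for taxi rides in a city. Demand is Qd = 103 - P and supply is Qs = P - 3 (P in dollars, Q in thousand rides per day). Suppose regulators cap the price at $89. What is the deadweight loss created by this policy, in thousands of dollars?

In a free market, 103 - P = P - 3 gives the equilibrium P* = 53, Q* = 50.
Since 89 is above P* = 53, the ceiling does not bind and the free-market outcome prevails.
Since the control does not bind, no trades are prevented and deadweight loss is zero.

0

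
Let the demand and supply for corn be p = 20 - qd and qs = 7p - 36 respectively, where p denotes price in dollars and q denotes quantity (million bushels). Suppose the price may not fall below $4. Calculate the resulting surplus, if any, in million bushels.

0

Rearranging demand gives qd = 20 - p. Without the control the market clears where 20 - p = 7p - 36, i.e. p* = 7 and q* = 13.
Since 4 is below p* = 7, the floor does not bind and the free-market outcome prevails.
Since the control does not bind, there is no surplus.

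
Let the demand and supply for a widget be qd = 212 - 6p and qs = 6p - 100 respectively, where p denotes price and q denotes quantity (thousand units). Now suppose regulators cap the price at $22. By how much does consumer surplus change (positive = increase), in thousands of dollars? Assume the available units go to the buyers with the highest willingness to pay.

80

In a free market, 212 - 6p = 6p - 100 gives the equilibrium p* = 26, q* = 56.
The ceiling of 22 is below the equilibrium price 26, so it binds.
At p = 22: qd = 212 - 6·22 = 80 and qs = 6·22 - 100 = 32.
Consumer surplus without the control is ½ · (106/3 - 26) · 56 = 784/3.
With the ceiling, 32 units are sold at 22 (assume they go to the highest-value buyers). The demand price at q = 32 is 30, so CS = ½ · [(106/3 - 22) + (30 - 22)] · 32 = 1024/3.
Change in consumer surplus = 1024/3 - 784/3 = 80.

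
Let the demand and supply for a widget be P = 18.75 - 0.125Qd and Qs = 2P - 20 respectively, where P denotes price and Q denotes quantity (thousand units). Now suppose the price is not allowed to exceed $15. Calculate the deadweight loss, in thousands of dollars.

5

Rearranging demand gives Qd = 150 - 8P. Without the control the market clears where 150 - 8P = 2P - 20, i.e. P* = 17 and Q* = 14.
Since 15 < 17, the ceiling is binding.
At P = 15: Qd = 150 - 8·15 = 30 and Qs = 2·15 - 20 = 10.
Quantity traded falls to 10. At Q = 10 the demand price is (150 - 10)/8 = 17.5 and the supply price is (20 + 10)/2 = 15.
Deadweight loss = ½ · (17.5 - 15) · (14 - 10) = ½ · 2.5 · 4 = 5.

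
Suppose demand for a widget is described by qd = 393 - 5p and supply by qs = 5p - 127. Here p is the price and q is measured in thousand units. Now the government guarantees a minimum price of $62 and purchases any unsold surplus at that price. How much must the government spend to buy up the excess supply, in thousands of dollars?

Equilibrium: 393 - 5p = 5p - 127, so 520 = 10p and p* = 52, q* = 133.
Since 62 > 52, the floor is binding.
At p = 62: qd = 393 - 5·62 = 83 and qs = 5·62 - 127 = 183.
Surplus = qs - qd = 100.
Government expenditure = surplus × support price = 100 × 62 = 6200.

6200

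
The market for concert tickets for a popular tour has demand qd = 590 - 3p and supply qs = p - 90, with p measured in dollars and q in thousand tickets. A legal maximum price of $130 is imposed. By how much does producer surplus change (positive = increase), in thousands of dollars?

Setting quantity demanded equal to quantity supplied, 590 - 3p = p - 90, gives p* = 170 and q* = 80.
Because the ceiling (130) lies below the market-clearing price, it is binding.
At p = 130: qd = 590 - 3·130 = 200 and qs = 130 - 90 = 40.
Producer surplus without the control is ½ · (170 - 90) · 80 = 3200.
With the ceiling, producers sell 40 units at 130, so PS = ½ · (130 - 90) · 40 = 800.
Change in producer surplus = 800 - 3200 = -2400.

-2400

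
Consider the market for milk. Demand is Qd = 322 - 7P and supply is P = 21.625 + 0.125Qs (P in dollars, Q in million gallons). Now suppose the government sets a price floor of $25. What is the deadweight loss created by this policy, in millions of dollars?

Rearranging supply gives Qs = 8P - 173. Setting quantity demanded equal to quantity supplied, 322 - 7P = 8P - 173, gives P* = 33 and Q* = 91.
The floor of 25 is below the equilibrium price 33, so it is not binding; the market clears at P* = 33, Q* = 91.
Since the control does not bind, no trades are prevented and deadweight loss is zero.

0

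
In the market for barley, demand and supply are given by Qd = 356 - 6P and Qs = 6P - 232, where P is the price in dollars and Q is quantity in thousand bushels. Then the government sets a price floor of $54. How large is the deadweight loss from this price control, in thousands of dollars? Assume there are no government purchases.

Setting quantity demanded equal to quantity supplied, 356 - 6P = 6P - 232, gives P* = 49 and Q* = 62.
The floor of 54 is above the equilibrium price 49, so it binds.
At P = 54: Qd = 356 - 6·54 = 32 and Qs = 6·54 - 232 = 92.
Quantity traded falls to 32. At Q = 32 the demand price is (356 - 32)/6 = 54 and the supply price is (232 + 32)/6 = 44.
Deadweight loss = ½ · (54 - 44) · (62 - 32) = ½ · 10 · 30 = 150.

150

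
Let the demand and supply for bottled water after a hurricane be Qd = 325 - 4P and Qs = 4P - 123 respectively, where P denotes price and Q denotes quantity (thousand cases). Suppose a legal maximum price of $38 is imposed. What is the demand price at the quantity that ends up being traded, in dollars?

Without the control the market clears where 325 - 4P = 4P - 123, i.e. P* = 56 and Q* = 101.
Since 38 < 56, the ceiling is binding.
At P = 38: Qd = 325 - 4·38 = 173 and Qs = 4·38 - 123 = 29.
Only 29 units reach the market. On the demand curve, the marginal buyer's willingness to pay at Q = 29 is (325 - 29)/4 = 74.

74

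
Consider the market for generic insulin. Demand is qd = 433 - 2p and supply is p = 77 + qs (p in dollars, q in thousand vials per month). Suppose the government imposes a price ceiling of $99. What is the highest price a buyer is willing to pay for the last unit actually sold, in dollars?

205.5

Rearranging supply gives qs = p - 77. Setting quantity demanded equal to quantity supplied, 433 - 2p = p - 77, gives p* = 170 and q* = 93.
The ceiling of 99 is below the equilibrium price 170, so it binds.
At p = 99: qd = 433 - 2·99 = 235 and qs = 99 - 77 = 22.
Only 22 units reach the market. On the demand curve, the marginal buyer's willingness to pay at q = 22 is (433 - 22)/2 = 205.5.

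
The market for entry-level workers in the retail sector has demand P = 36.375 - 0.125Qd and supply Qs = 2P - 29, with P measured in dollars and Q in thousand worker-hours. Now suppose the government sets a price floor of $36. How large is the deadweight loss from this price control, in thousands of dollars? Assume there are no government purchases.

Rearranging demand gives Qd = 291 - 8P. Equilibrium: 291 - 8P = 2P - 29, so 320 = 10P and P* = 32, Q* = 35.
Since 36 > 32, the floor is binding.
At P = 36: Qd = 291 - 8·36 = 3 and Qs = 2·36 - 29 = 43.
Quantity traded falls to 3. At Q = 3 the demand price is (291 - 3)/8 = 36 and the supply price is (29 + 3)/2 = 16.
Deadweight loss = ½ · (36 - 16) · (35 - 3) = ½ · 20 · 32 = 320.

320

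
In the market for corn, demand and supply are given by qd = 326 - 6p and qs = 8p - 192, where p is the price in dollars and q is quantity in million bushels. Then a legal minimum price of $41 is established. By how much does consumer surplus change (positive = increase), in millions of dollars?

In a free market, 326 - 6p = 8p - 192 gives the equilibrium p* = 37, q* = 104.
Since 41 > 37, the floor is binding.
At p = 41: qd = 326 - 6·41 = 80 and qs = 8·41 - 192 = 136.
Consumer surplus without the control is ½ · (163/3 - 37) · 104 = 2704/3.
With the floor, consumers buy 80 units at 41, so CS = ½ · (163/3 - 41) · 80 = 1600/3.
Change in consumer surplus = 1600/3 - 2704/3 = -368.

-368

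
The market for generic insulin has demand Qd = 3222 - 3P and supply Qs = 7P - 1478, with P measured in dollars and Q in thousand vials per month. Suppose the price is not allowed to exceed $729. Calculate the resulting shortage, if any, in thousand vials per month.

Setting quantity demanded equal to quantity supplied, 3222 - 3P = 7P - 1478, gives P* = 470 and Q* = 1812.
The ceiling of 729 is above the equilibrium price 470, so it is not binding; the market clears at P* = 470, Q* = 1812.
Since the control does not bind, there is no shortage.

0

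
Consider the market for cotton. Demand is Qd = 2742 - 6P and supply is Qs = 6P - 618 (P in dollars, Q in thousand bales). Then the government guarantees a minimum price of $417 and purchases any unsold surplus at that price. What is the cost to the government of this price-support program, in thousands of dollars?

685548

Equilibrium: 2742 - 6P = 6P - 618, so 3360 = 12P and P* = 280, Q* = 1062.
The floor of 417 is above the equilibrium price 280, so it binds.
At P = 417: Qd = 2742 - 6·417 = 240 and Qs = 6·417 - 618 = 1884.
Surplus = Qs - Qd = 1644.
Government expenditure = surplus × support price = 1644 × 417 = 685548.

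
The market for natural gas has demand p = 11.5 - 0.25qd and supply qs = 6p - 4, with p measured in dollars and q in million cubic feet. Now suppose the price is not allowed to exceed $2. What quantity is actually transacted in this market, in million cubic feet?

8

Rearranging demand gives qd = 46 - 4p. Equilibrium: 46 - 4p = 6p - 4, so 50 = 10p and p* = 5, q* = 26.
Since 2 < 5, the ceiling is binding.
At p = 2: qd = 46 - 4·2 = 38 and qs = 6·2 - 4 = 8.
The quantity actually transacted is the short side, supply: 8.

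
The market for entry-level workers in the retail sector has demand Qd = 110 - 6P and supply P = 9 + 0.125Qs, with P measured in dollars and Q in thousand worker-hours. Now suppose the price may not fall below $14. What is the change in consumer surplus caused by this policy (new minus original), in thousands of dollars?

-29

Rearranging supply gives Qs = 8P - 72. In a free market, 110 - 6P = 8P - 72 gives the equilibrium P* = 13, Q* = 32.
Since 14 > 13, the floor is binding.
At P = 14: Qd = 110 - 6·14 = 26 and Qs = 8·14 - 72 = 40.
Consumer surplus without the control is ½ · (55/3 - 13) · 32 = 256/3.
With the floor, consumers buy 26 units at 14, so CS = ½ · (55/3 - 14) · 26 = 169/3.
Change in consumer surplus = 169/3 - 256/3 = -29.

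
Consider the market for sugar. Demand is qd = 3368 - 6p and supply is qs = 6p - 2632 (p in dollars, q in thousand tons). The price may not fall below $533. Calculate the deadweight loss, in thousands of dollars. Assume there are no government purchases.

Setting quantity demanded equal to quantity supplied, 3368 - 6p = 6p - 2632, gives p* = 500 and q* = 368.
Since 533 > 500, the floor is binding.
At p = 533: qd = 3368 - 6·533 = 170 and qs = 6·533 - 2632 = 566.
Quantity traded falls to 170. At q = 170 the demand price is (3368 - 170)/6 = 533 and the supply price is (2632 + 170)/6 = 467.
Deadweight loss = ½ · (533 - 467) · (368 - 170) = ½ · 66 · 198 = 6534.

6534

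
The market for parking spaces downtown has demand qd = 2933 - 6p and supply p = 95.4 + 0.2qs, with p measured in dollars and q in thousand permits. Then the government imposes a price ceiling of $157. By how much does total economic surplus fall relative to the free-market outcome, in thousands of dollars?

107291.25

Rearranging supply gives qs = 5p - 477. Setting quantity demanded equal to quantity supplied, 2933 - 6p = 5p - 477, gives p* = 310 and q* = 1073.
Since 157 < 310, the ceiling is binding.
At p = 157: qd = 2933 - 6·157 = 1991 and qs = 5·157 - 477 = 308.
Quantity traded falls to 308. At q = 308 the demand price is (2933 - 308)/6 = 437.5 and the supply price is (477 + 308)/5 = 157.
Deadweight loss = ½ · (437.5 - 157) · (1073 - 308) = ½ · 280.5 · 765 = 107291.25.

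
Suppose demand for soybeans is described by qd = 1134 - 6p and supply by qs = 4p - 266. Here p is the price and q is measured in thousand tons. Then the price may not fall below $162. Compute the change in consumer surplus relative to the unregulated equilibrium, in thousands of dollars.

-5016

Equilibrium: 1134 - 6p = 4p - 266, so 1400 = 10p and p* = 140, q* = 294.
Because the floor (162) lies above the market-clearing price, it is binding.
At p = 162: qd = 1134 - 6·162 = 162 and qs = 4·162 - 266 = 382.
Consumer surplus without the control is ½ · (189 - 140) · 294 = 7203.
With the floor, consumers buy 162 units at 162, so CS = ½ · (189 - 162) · 162 = 2187.
Change in consumer surplus = 2187 - 7203 = -5016.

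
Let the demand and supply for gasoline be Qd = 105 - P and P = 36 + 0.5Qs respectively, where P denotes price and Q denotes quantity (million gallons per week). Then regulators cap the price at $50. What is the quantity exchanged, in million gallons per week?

28

Rearranging supply gives Qs = 2P - 72. Setting quantity demanded equal to quantity supplied, 105 - P = 2P - 72, gives P* = 59 and Q* = 46.
The ceiling of 50 is below the equilibrium price 59, so it binds.
At P = 50: Qd = 105 - 50 = 55 and Qs = 2·50 - 72 = 28.
The quantity actually transacted is the short side, supply: 28.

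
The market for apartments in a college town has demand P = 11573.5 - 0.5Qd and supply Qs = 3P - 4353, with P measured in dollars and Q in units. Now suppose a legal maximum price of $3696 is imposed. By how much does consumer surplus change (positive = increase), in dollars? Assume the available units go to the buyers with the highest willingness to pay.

Rearranging demand gives Qd = 23147 - 2P. In a free market, 23147 - 2P = 3P - 4353 gives the equilibrium P* = 5500, Q* = 12147.
Because the ceiling (3696) lies below the market-clearing price, it is binding.
At P = 3696: Qd = 23147 - 2·3696 = 15755 and Qs = 3·3696 - 4353 = 6735.
Consumer surplus without the control is ½ · (11573.5 - 5500) · 12147 = 36887402.25.
With the ceiling, 6735 units are sold at 3696 (assume they go to the highest-value buyers). The demand price at Q = 6735 is 8206, so CS = ½ · [(11573.5 - 3696) + (8206 - 3696)] · 6735 = 41714906.25.
Change in consumer surplus = 41714906.25 - 36887402.25 = 4827504.

4827504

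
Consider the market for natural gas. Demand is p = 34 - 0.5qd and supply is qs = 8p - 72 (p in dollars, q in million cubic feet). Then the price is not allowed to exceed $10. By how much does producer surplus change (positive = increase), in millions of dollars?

-96

Rearranging demand gives qd = 68 - 2p. In a free market, 68 - 2p = 8p - 72 gives the equilibrium p* = 14, q* = 40.
Because the ceiling (10) lies below the market-clearing price, it is binding.
At p = 10: qd = 68 - 2·10 = 48 and qs = 8·10 - 72 = 8.
Producer surplus without the control is ½ · (14 - 9) · 40 = 100.
With the ceiling, producers sell 8 units at 10, so PS = ½ · (10 - 9) · 8 = 4.
Change in producer surplus = 4 - 100 = -96.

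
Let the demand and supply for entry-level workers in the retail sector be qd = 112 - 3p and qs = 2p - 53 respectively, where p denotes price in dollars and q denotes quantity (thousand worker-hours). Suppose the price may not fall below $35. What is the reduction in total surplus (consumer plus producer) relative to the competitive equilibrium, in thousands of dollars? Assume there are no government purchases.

15

Setting quantity demanded equal to quantity supplied, 112 - 3p = 2p - 53, gives p* = 33 and q* = 13.
The floor of 35 is above the equilibrium price 33, so it binds.
At p = 35: qd = 112 - 3·35 = 7 and qs = 2·35 - 53 = 17.
Quantity traded falls to 7. At q = 7 the demand price is (112 - 7)/3 = 35 and the supply price is (53 + 7)/2 = 30.
Deadweight loss = ½ · (35 - 30) · (13 - 7) = ½ · 5 · 6 = 15.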